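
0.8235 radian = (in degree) 47.18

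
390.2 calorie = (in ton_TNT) 3.902e-07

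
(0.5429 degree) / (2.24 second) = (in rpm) 0.04039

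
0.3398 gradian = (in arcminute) 18.35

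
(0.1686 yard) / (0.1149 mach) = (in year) 1.25e-10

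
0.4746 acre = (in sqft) 2.067e+04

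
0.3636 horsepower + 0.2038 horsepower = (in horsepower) 0.5674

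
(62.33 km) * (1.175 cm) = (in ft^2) 7883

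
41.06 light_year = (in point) 1.101e+21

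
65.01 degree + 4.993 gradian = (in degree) 69.5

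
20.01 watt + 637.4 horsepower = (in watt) 4.753e+05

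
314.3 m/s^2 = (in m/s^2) 314.3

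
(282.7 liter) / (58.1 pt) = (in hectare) 0.001379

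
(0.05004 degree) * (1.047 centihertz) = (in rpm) 8.732e-05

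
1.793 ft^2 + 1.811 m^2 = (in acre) 0.0004887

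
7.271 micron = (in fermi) 7.271e+09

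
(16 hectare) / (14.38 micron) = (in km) 1.113e+07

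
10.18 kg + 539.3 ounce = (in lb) 56.15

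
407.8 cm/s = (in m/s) 4.078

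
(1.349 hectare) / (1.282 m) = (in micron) 1.052e+10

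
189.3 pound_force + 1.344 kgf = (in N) 855.2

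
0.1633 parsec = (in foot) 1.653e+16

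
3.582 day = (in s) 3.095e+05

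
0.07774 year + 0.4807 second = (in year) 0.07774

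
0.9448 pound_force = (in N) 4.203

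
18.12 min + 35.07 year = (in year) 35.07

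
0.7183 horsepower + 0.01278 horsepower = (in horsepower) 0.7311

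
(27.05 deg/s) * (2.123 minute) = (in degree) 3446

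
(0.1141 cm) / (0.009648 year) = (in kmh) 1.35e-08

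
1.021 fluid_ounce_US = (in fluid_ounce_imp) 1.063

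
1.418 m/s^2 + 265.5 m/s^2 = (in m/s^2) 266.9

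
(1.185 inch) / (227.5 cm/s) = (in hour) 3.675e-06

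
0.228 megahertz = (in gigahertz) 0.000228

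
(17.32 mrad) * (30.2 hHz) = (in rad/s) 52.31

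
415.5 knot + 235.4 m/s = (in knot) 873.1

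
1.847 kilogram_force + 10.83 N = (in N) 28.94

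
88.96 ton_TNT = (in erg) 3.722e+18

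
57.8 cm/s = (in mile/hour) 1.293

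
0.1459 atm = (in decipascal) 1.478e+05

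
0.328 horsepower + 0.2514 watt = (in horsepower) 0.3283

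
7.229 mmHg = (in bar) 0.009638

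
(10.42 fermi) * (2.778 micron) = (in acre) 7.153e-24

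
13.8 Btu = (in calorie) 3480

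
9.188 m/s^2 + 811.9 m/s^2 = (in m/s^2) 821.1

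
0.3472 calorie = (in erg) 1.453e+07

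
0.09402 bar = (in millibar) 94.02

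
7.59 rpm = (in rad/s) 0.7948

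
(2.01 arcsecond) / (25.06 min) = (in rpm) 6.189e-08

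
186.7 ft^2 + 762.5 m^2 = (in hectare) 0.07798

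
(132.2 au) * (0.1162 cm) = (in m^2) 2.298e+10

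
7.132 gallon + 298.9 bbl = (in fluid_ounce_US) 1.608e+06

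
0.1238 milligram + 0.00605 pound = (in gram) 2.744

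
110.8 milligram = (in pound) 0.0002443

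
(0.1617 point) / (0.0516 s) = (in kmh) 0.00398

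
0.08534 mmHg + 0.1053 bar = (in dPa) 1.054e+05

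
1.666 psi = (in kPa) 11.49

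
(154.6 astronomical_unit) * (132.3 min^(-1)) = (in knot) 9.913e+13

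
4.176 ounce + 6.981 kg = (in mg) 7.099e+06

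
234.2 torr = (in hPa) 312.2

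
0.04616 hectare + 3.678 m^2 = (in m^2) 465.3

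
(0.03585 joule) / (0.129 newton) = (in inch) 10.94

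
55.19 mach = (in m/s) 1.879e+04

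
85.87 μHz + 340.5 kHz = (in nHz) 3.405e+14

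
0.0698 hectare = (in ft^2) 7513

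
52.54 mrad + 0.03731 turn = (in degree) 16.44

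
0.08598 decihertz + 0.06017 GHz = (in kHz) 6.017e+04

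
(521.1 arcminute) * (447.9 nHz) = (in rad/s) 6.789e-08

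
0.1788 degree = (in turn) 0.0004967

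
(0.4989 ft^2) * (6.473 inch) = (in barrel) 0.04793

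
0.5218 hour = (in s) 1878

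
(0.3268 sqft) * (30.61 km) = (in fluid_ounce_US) 3.142e+07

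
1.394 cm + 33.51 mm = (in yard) 0.05189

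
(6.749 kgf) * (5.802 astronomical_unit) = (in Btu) 5.445e+10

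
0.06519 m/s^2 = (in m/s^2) 0.06519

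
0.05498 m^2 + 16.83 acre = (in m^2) 6.811e+04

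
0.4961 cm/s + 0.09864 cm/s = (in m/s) 0.005947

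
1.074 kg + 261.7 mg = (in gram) 1074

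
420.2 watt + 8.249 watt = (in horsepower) 0.5746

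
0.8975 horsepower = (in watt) 669.3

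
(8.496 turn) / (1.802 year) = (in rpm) 8.97e-06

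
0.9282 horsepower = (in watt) 692.2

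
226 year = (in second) 7.127e+09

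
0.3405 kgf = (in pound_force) 0.7507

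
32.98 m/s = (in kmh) 118.7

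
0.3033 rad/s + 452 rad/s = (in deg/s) 2.592e+04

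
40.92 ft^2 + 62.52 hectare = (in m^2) 6.252e+05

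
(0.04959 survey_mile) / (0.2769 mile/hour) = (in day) 0.007462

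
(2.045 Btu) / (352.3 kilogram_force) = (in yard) 0.683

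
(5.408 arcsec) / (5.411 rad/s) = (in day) 5.608e-11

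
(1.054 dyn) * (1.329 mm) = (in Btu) 1.328e-11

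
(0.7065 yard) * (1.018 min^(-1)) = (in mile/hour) 0.02452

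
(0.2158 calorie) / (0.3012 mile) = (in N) 0.001863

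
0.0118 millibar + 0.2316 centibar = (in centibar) 0.2328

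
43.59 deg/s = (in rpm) 7.265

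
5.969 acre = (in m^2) 2.416e+04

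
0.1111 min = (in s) 6.666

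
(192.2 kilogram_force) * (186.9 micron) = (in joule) 0.3523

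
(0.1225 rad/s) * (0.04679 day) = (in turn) 78.82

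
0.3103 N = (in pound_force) 0.06976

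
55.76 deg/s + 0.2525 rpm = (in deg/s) 57.27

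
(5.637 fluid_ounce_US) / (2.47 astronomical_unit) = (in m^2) 4.512e-16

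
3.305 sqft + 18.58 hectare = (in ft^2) 2e+06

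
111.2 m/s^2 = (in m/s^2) 111.2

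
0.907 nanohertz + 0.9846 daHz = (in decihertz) 98.46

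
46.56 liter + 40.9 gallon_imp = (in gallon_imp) 51.14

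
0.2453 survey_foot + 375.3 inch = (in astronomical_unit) 6.422e-11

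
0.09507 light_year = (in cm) 8.994e+16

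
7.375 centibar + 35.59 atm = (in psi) 524.1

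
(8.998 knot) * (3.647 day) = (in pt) 4.135e+09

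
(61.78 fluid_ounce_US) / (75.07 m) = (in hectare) 2.434e-09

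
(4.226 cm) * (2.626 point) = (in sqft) 0.0004214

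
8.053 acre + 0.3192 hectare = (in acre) 8.842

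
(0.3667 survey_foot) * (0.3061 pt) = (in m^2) 1.207e-05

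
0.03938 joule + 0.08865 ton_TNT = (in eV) 2.315e+27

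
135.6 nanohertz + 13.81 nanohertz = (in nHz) 149.4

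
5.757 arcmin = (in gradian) 0.1066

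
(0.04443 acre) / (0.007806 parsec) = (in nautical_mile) 4.031e-16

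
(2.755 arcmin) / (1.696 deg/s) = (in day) 3.134e-07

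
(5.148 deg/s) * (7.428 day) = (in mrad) 5.766e+07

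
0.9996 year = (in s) 3.152e+07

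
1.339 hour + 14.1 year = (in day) 5147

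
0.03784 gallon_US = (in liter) 0.1432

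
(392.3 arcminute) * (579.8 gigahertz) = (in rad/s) 6.616e+10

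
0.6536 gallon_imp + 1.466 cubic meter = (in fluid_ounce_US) 4.967e+04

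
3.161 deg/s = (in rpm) 0.5268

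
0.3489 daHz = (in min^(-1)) 209.3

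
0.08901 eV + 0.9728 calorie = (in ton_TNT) 9.728e-10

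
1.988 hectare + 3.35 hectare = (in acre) 13.19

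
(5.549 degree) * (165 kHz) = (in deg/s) 9.156e+05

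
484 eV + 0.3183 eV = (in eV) 484.3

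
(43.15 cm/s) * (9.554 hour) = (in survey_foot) 4.869e+04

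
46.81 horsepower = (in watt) 3.491e+04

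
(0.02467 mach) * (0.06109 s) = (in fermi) 5.132e+14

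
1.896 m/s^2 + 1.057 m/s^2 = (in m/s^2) 2.953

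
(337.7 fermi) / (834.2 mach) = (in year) 3.77e-26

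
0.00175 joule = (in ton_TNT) 4.183e-13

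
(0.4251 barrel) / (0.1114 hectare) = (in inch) 0.002389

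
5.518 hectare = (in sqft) 5.94e+05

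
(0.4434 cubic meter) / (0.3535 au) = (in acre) 2.072e-15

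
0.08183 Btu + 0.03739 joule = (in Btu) 0.08187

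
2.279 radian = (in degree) 130.6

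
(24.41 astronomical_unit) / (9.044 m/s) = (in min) 6.729e+09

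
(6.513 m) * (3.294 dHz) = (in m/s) 2.145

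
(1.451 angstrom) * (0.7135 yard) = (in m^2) 9.467e-11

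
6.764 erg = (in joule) 6.764e-07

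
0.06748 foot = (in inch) 0.8098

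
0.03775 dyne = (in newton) 3.775e-07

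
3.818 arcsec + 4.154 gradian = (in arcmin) 224.4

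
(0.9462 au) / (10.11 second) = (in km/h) 5.04e+10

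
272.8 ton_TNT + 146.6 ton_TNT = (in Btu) 1.663e+09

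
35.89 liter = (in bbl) 0.2257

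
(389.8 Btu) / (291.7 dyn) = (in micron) 1.41e+14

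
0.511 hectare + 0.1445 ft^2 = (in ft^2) 5.5e+04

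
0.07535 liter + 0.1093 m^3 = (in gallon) 28.89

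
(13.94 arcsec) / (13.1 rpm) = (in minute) 8.211e-07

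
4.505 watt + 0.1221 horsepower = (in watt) 95.55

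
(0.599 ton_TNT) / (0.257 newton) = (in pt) 2.764e+13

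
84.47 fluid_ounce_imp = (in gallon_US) 0.634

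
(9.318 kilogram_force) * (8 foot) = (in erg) 2.228e+09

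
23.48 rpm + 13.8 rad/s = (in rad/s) 16.26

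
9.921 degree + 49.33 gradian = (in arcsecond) 1.955e+05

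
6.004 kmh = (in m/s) 1.668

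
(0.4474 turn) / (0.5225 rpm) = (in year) 1.629e-06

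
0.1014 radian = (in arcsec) 2.092e+04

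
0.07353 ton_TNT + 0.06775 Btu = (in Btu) 2.916e+05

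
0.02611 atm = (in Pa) 2646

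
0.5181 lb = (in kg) 0.235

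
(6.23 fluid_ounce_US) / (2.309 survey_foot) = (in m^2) 0.0002618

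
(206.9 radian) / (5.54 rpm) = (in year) 1.131e-05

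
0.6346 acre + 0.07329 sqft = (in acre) 0.6346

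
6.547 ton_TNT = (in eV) 1.71e+29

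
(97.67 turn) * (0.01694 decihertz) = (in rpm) 9.927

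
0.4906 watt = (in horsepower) 0.0006579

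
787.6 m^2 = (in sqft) 8478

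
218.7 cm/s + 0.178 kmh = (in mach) 0.006568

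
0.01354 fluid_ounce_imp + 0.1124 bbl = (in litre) 17.87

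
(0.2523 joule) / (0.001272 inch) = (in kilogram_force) 796.3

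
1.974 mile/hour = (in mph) 1.974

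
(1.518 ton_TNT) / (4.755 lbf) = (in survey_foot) 9.852e+08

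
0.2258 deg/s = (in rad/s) 0.003941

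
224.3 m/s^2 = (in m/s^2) 224.3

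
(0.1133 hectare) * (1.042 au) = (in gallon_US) 4.666e+16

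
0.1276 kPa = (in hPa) 1.276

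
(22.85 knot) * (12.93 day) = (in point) 3.723e+10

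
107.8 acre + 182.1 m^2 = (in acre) 107.8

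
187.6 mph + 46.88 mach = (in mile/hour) 3.59e+04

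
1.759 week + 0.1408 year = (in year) 0.1745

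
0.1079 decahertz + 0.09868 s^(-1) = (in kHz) 0.001178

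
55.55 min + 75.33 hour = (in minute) 4575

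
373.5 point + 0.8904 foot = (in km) 0.0004032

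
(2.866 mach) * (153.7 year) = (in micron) 4.73e+18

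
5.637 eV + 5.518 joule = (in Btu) 0.00523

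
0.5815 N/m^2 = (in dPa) 5.815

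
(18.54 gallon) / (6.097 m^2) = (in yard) 0.01259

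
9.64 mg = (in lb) 2.125e-05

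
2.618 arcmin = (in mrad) 0.7615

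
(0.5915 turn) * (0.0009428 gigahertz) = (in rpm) 3.346e+07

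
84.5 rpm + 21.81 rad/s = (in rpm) 292.8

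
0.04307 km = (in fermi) 4.307e+16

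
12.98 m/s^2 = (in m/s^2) 12.98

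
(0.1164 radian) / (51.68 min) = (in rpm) 0.0003585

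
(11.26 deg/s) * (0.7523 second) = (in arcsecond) 3.05e+04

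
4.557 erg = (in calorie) 1.089e-07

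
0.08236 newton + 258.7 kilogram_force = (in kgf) 258.7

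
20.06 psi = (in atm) 1.365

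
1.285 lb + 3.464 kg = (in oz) 142.7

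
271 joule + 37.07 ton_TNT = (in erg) 1.551e+18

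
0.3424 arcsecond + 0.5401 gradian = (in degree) 0.4862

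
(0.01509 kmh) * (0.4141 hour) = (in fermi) 6.249e+15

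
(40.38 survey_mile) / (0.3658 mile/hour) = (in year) 0.0126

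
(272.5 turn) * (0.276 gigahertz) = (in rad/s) 4.726e+11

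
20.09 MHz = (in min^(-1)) 1.205e+09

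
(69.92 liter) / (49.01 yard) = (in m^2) 0.00156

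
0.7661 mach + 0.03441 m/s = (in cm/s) 2.609e+04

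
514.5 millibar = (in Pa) 5.145e+04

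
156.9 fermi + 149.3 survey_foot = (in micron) 4.551e+07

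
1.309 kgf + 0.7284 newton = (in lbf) 3.05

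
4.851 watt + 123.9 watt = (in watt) 128.8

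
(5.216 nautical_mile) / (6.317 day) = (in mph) 0.03959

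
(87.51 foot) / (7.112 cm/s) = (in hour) 0.1042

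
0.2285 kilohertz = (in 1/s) 228.5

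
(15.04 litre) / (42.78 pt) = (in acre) 0.0002463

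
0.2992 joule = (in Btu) 0.0002836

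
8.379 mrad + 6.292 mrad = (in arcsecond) 3026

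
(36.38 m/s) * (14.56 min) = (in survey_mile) 19.75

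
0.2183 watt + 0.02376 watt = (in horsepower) 0.0003246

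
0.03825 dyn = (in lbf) 8.599e-08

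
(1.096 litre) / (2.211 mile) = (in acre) 7.611e-11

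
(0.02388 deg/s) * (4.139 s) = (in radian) 0.001725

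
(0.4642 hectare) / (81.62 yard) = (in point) 1.763e+05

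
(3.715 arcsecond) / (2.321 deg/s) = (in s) 0.0004446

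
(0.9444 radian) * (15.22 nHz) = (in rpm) 1.373e-07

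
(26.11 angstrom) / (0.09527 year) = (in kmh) 3.129e-15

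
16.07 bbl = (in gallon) 674.9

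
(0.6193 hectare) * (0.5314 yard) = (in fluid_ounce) 1.018e+08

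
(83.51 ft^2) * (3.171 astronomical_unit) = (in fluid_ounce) 1.244e+17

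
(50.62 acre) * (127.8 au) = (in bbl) 2.463e+19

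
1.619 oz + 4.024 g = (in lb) 0.1101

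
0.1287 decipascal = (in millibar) 0.0001287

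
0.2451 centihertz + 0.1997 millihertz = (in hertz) 0.002651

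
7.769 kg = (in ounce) 274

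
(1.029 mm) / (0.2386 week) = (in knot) 1.386e-08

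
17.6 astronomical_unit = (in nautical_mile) 1.422e+09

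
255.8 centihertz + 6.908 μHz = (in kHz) 0.002558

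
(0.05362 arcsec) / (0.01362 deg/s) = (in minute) 1.823e-05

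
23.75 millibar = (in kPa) 2.375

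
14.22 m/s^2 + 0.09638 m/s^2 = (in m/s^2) 14.32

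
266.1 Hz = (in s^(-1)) 266.1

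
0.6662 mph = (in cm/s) 29.78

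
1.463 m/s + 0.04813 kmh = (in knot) 2.87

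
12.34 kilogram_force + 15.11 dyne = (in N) 121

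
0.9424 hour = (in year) 0.0001076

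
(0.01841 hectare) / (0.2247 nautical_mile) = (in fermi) 4.424e+14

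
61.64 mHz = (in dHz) 0.6164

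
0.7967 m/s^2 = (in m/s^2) 0.7967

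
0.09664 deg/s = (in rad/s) 0.001687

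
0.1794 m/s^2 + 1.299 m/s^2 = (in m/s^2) 1.478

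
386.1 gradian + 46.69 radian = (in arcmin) 1.814e+05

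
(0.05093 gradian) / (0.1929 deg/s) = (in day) 2.75e-06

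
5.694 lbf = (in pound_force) 5.694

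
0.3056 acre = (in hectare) 0.1237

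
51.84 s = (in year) 1.644e-06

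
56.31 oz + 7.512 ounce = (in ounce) 63.82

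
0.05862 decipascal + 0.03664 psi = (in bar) 0.002526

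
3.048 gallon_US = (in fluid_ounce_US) 390.1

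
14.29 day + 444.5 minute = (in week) 2.086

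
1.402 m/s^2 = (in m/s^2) 1.402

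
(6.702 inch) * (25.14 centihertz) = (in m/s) 0.0428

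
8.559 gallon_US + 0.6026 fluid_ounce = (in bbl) 0.2039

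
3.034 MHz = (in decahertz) 3.034e+05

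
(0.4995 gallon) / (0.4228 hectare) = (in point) 0.001268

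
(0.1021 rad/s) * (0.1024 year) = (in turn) 5.247e+04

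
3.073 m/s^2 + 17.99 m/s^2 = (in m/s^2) 21.06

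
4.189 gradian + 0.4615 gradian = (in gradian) 4.651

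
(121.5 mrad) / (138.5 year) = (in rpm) 2.656e-10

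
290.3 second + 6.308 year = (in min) 3.315e+06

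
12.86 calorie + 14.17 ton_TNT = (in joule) 5.929e+10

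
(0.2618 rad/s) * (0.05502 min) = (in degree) 49.52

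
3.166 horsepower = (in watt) 2361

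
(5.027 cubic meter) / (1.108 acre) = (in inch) 0.04414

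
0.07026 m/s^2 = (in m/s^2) 0.07026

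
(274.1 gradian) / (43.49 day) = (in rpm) 1.094e-05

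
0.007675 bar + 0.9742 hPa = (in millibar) 8.649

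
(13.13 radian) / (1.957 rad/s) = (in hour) 0.001864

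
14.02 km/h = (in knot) 7.57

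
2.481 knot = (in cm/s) 127.6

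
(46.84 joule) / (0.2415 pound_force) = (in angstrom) 4.36e+11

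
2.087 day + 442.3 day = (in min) 6.399e+05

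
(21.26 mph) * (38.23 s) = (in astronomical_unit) 2.429e-09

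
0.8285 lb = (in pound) 0.8285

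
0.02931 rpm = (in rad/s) 0.003069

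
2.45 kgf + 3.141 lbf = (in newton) 38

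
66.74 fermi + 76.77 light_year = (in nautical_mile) 3.922e+14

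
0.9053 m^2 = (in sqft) 9.745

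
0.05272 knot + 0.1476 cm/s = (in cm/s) 2.86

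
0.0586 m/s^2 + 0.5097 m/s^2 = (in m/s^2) 0.5683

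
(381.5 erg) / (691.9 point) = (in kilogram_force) 1.594e-05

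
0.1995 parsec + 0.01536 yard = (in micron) 6.156e+21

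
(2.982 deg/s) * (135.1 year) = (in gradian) 1.412e+10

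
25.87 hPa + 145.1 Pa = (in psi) 0.3963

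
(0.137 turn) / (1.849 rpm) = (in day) 5.145e-05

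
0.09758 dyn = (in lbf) 2.194e-07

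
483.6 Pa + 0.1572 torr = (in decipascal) 5046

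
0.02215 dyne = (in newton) 2.215e-07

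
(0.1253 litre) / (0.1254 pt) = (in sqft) 30.49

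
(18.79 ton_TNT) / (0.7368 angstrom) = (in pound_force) 2.399e+20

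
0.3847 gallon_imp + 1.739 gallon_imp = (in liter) 9.655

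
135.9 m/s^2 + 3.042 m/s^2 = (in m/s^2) 138.9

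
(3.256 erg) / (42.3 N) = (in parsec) 2.495e-25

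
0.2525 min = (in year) 4.804e-07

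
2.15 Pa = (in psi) 0.0003118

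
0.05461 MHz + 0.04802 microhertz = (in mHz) 5.461e+07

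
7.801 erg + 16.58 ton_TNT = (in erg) 6.937e+17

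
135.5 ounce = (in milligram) 3.841e+06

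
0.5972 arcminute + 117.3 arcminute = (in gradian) 2.183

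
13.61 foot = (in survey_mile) 0.002578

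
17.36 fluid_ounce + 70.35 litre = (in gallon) 18.72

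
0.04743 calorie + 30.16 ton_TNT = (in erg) 1.262e+18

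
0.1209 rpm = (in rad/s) 0.01266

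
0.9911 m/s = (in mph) 2.217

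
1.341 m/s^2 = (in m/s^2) 1.341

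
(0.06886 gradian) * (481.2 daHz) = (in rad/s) 5.205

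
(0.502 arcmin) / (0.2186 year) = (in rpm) 2.023e-10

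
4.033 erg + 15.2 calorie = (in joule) 63.6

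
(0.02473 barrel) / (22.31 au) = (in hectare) 1.178e-19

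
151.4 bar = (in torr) 1.136e+05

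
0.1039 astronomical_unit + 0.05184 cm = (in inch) 6.119e+11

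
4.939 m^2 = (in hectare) 0.0004939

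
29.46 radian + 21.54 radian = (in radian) 51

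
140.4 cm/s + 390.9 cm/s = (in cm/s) 531.3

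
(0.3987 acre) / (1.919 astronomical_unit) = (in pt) 1.593e-05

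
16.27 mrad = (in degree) 0.9322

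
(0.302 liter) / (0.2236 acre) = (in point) 0.0009461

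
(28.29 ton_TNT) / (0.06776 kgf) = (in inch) 7.013e+12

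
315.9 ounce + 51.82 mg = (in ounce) 315.9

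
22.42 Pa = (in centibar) 0.02242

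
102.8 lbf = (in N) 457.3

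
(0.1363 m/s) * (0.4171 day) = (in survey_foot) 1.612e+04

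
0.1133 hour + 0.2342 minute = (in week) 0.0006976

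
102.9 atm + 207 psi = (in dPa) 1.185e+08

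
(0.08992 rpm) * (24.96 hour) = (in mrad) 8.461e+05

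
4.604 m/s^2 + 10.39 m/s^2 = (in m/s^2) 14.99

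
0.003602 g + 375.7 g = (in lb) 0.8283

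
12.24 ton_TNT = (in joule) 5.121e+10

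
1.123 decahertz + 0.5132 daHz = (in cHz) 1636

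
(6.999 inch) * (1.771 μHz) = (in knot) 6.12e-07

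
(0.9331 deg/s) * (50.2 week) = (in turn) 7.869e+04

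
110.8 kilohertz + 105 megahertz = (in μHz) 1.051e+14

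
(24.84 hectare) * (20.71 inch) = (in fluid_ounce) 4.418e+09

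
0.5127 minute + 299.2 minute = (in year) 0.0005702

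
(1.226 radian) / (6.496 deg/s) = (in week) 1.788e-05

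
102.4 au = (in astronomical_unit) 102.4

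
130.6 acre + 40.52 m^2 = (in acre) 130.6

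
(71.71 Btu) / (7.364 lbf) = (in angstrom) 2.31e+13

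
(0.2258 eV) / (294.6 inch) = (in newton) 4.835e-21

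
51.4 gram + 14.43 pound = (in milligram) 6.597e+06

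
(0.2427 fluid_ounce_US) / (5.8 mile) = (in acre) 1.9e-13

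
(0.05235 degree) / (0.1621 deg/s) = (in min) 0.005382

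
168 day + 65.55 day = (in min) 3.363e+05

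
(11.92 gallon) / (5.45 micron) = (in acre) 2.046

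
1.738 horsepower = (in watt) 1296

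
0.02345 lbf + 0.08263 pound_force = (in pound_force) 0.1061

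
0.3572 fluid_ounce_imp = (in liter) 0.01015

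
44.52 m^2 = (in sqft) 479.2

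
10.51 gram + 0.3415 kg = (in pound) 0.776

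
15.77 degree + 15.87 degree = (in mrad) 552.2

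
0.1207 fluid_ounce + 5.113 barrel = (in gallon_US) 214.7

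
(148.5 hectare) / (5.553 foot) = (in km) 877.4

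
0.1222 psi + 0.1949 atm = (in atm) 0.2032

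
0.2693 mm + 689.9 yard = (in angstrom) 6.308e+12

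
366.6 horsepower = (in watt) 2.734e+05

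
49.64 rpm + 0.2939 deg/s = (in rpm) 49.69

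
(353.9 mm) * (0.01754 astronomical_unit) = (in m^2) 9.286e+08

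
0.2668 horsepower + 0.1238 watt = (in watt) 199.1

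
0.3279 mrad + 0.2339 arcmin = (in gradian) 0.02521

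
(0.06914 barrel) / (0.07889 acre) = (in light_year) 3.639e-21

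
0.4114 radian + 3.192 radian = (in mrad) 3603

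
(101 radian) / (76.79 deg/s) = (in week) 0.0001246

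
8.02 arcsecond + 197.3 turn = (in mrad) 1.24e+06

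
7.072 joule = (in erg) 7.072e+07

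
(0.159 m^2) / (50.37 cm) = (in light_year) 3.337e-17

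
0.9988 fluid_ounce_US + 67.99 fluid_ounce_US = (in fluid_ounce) 68.99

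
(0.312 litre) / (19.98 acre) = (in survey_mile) 2.398e-12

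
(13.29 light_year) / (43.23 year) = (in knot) 1.793e+08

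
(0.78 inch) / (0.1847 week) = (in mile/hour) 3.967e-07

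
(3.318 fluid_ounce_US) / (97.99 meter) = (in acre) 2.474e-10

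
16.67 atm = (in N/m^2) 1.689e+06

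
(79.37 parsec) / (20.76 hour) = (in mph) 7.33e+13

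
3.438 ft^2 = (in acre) 7.893e-05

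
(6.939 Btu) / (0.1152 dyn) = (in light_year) 6.717e-07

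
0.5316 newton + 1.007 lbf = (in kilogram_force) 0.511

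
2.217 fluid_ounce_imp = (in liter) 0.06299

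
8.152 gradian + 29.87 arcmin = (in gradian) 8.705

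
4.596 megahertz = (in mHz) 4.596e+09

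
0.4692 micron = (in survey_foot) 1.539e-06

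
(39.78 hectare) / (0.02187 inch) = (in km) 7.161e+05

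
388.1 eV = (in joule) 6.218e-17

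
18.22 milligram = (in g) 0.01822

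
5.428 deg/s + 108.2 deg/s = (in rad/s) 1.983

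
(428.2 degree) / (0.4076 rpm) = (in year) 5.552e-06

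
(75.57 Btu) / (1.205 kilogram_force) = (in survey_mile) 4.192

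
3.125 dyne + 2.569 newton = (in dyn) 2.569e+05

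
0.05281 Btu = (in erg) 5.572e+08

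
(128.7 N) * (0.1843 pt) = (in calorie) 0.002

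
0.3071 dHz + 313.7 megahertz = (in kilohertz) 3.137e+05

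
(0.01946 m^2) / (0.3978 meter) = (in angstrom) 4.892e+08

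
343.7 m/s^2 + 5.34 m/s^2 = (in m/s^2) 349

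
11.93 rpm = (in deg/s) 71.58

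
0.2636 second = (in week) 4.358e-07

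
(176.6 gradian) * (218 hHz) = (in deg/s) 3.465e+06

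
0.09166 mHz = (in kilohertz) 9.166e-08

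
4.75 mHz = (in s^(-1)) 0.00475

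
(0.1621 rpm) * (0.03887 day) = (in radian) 57.01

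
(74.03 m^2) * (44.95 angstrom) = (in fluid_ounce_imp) 0.01171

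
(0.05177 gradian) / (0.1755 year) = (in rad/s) 1.469e-10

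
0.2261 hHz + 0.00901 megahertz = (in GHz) 9.033e-06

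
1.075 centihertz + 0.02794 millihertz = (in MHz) 1.078e-08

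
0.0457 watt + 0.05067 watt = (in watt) 0.09637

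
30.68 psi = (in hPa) 2115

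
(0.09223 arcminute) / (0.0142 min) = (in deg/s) 0.001804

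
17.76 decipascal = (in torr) 0.01332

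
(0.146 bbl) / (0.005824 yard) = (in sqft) 46.92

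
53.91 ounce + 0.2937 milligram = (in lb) 3.369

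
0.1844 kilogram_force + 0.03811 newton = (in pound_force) 0.4151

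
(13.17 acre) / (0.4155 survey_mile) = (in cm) 7970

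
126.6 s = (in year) 4.014e-06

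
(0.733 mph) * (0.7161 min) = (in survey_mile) 0.008748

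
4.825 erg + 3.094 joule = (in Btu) 0.002933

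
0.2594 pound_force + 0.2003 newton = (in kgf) 0.1381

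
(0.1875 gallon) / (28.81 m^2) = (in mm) 0.02464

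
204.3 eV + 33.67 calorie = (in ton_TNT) 3.367e-08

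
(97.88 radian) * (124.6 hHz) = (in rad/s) 1.22e+06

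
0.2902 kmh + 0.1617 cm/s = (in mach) 0.0002415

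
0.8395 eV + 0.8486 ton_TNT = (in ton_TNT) 0.8486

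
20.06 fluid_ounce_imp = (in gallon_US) 0.1506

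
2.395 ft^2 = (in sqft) 2.395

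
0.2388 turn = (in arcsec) 3.095e+05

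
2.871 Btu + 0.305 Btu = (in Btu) 3.176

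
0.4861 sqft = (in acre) 1.116e-05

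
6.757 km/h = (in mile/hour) 4.199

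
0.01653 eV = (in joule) 2.648e-21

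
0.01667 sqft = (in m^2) 0.001549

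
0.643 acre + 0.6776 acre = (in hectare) 0.5344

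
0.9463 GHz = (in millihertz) 9.463e+11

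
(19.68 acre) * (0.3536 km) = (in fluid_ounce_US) 9.523e+11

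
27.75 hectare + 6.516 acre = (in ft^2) 3.271e+06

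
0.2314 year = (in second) 7.297e+06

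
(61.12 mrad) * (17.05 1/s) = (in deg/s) 59.71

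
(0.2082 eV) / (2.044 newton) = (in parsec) 5.289e-37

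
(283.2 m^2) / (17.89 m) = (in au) 1.058e-10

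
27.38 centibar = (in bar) 0.2738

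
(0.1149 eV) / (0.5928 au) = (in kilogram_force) 2.117e-32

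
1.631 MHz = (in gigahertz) 0.001631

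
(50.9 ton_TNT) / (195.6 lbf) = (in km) 2.448e+05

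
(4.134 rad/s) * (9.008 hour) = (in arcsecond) 2.765e+10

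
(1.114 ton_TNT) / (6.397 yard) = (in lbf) 1.791e+08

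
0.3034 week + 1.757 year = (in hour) 1.544e+04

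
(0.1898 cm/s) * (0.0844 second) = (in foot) 0.0005256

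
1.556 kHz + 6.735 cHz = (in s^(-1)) 1556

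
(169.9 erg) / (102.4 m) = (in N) 1.659e-07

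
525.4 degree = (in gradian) 583.8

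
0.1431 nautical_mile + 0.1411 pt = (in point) 7.512e+05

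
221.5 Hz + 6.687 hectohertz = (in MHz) 0.0008902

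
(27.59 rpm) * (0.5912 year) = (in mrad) 5.387e+10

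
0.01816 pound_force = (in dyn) 8078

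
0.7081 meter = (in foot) 2.323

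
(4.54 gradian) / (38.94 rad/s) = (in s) 0.001831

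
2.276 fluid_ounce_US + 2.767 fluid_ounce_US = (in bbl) 0.0009381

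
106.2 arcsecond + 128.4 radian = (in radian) 128.4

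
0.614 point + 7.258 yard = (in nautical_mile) 0.003584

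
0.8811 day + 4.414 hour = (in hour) 25.56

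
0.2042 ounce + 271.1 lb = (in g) 1.23e+05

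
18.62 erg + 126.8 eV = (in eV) 1.162e+13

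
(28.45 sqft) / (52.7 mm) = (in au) 3.353e-10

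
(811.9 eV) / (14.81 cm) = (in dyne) 8.783e-11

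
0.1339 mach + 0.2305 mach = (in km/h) 446.7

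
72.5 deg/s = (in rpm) 12.08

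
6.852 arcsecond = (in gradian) 0.002115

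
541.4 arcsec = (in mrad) 2.625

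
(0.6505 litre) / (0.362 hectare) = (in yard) 1.965e-07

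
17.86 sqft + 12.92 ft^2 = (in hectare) 0.000286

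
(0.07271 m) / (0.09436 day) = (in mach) 2.619e-08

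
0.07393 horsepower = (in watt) 55.13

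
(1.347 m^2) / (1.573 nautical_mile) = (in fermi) 4.624e+11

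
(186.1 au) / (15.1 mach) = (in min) 9.025e+07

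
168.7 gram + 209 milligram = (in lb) 0.3724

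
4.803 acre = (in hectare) 1.944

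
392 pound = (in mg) 1.778e+08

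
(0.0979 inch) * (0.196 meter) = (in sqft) 0.005246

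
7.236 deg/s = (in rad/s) 0.1263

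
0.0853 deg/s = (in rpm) 0.01422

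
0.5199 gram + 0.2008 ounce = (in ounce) 0.2191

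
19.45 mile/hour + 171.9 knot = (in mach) 0.2853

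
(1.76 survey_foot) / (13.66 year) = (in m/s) 1.245e-09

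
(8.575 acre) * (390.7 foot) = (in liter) 4.132e+09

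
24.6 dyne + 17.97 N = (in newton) 17.97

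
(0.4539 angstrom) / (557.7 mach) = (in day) 2.766e-21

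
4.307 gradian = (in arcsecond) 1.395e+04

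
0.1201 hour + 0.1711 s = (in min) 7.209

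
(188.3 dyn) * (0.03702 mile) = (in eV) 7.002e+17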